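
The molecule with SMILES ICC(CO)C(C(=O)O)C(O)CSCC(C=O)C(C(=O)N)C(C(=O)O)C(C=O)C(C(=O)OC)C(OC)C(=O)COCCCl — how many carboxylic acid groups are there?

Taking each segment in turn:
  ICH2: halogen on an sp³ carbon → alkyl halide.
  CH(CH2OH): pendant –CH2OH on an sp³ backbone C → alcohol.
  CH(COOH): pendant –COOH: carbonyl C bonded to C and –OH → carboxylic acid.
  CH(OH): –OH on an sp³ carbon → alcohol (secondary).
  CH2SCH2: C–S–C linkage → sulfide (thioether).
  CH(CHO): pendant –CHO: carbonyl C bonded to C and H → aldehyde.
  CH(CONH2): pendant –CONH2: carbonyl C bonded to C and N → amide.
  CH(COOH): pendant –COOH: carbonyl C bonded to C and –OH → carboxylic acid.
  CH(CHO): pendant –CHO: carbonyl C bonded to C and H → aldehyde.
  CH(COOCH3): pendant –COOCH3: carbonyl C bonded to C and –OCH3 → ester.
  CH(OCH3): pendant –OCH3: C–O–C with sp³ C, no adjacent C=O → ether.
  CO: –C(=O)– with carbon on both sides → ketone.
  CH2OCH2: C–O–C with sp³ carbons on both sides and no adjacent C=O → ether.
  CH2Cl: halogen on an sp³ carbon → alkyl halide.
Carboxylic acid appears at: CH(COOH), CH(COOH) → 2.

2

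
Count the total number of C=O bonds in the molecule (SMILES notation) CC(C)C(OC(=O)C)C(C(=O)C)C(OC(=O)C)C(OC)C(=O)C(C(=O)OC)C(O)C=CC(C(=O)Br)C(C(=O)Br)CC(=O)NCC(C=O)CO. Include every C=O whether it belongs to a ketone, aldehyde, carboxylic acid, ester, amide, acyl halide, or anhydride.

9

CH(OCOCH3): ester, 1 C=O (running total 1).
CH(COCH3): ketone, 1 C=O (running total 2).
CH(OCOCH3): ester, 1 C=O (running total 3).
CO: ketone, 1 C=O (running total 4).
CH(COOCH3): ester, 1 C=O (running total 5).
CH(COBr): acyl halide, 1 C=O (running total 6).
CH(COBr): acyl halide, 1 C=O (running total 7).
CH2CONHCH2: amide, 1 C=O (running total 8).
CH(CHO): aldehyde, 1 C=O (running total 9).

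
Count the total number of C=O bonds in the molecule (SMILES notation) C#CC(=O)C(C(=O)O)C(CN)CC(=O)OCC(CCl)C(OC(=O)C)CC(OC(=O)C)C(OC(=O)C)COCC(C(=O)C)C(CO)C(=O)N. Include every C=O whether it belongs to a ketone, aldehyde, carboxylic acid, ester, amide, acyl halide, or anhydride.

CO: ketone, 1 C=O (running total 1).
CH(COOH): carboxylic acid, 1 C=O (running total 2).
CH2COOCH2: ester, 1 C=O (running total 3).
CH(OCOCH3): ester, 1 C=O (running total 4).
CH(OCOCH3): ester, 1 C=O (running total 5).
CH(OCOCH3): ester, 1 C=O (running total 6).
CH(COCH3): ketone, 1 C=O (running total 7).
CONH2: amide, 1 C=O (running total 8).

8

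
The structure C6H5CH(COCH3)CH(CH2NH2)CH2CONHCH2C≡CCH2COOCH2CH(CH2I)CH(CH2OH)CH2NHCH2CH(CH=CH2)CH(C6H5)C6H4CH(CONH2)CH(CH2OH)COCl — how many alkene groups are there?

1

Reading the structure from left to right:
  C6H5: C6H5– phenyl ring → arene.
  CH(COCH3): pendant –COCH3: carbonyl C bonded to two carbons → ketone.
  CH(CH2NH2): pendant –CH2NH2: N on sp³ C, no adjacent C=O → amine.
  CH2CONHCH2: –C(=O)–N– linkage → amide (the N is not an amine).
  C≡C: C≡C triple bond → alkyne.
  CH2COOCH2: –C(=O)–O–C with C on the carbonyl side → ester.
  CH(CH2I): pendant –CH2X: halogen on sp³ carbon → alkyl halide.
  CH(CH2OH): pendant –CH2OH on an sp³ backbone C → alcohol.
  CH2NHCH2: C–N–C with sp³ carbons and no adjacent C=O → amine (secondary).
  CH(CH=CH2): pendant –CH=CH2: C=C double bond → alkene.
  CH(C6H5): pendant –C6H5: benzene ring → arene.
  C6H4: para-disubstituted benzene ring → arene.
  CH(CONH2): pendant –CONH2: carbonyl C bonded to C and N → amide.
  CH(CH2OH): pendant –CH2OH on an sp³ backbone C → alcohol.
  COCl: –C(=O)Cl: carbonyl C bonded to C and to a halogen → acyl halide (not alkyl halide).
Alkene appears at: CH(CH=CH2) → 1.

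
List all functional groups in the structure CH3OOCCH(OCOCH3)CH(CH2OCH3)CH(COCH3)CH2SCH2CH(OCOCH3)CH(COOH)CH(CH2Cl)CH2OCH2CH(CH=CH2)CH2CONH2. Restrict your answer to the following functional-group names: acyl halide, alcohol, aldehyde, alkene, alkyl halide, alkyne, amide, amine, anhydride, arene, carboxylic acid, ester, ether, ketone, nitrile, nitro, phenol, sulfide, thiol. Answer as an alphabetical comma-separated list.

alkene, alkyl halide, amide, carboxylic acid, ester, ether, ketone, sulfide

Reading the structure from left to right:
  CH3OOC: CH3O–C(=O)–: carbonyl C bonded to C and to –OCH3 → ester (not ketone + ether).
  CH(OCOCH3): pendant –OC(=O)CH3: an acyloxy group → ester.
  CH(CH2OCH3): pendant –CH2OCH3: C–O–C linkage → ether.
  CH(COCH3): pendant –COCH3: carbonyl C bonded to two carbons → ketone.
  CH2SCH2: C–S–C linkage → sulfide (thioether).
  CH(OCOCH3): pendant –OC(=O)CH3: an acyloxy group → ester.
  CH(COOH): pendant –COOH: carbonyl C bonded to C and –OH → carboxylic acid.
  CH(CH2Cl): pendant –CH2X: halogen on sp³ carbon → alkyl halide.
  CH2OCH2: C–O–C with sp³ carbons on both sides and no adjacent C=O → ether.
  CH(CH=CH2): pendant –CH=CH2: C=C double bond → alkene.
  CONH2: –C(=O)NH2: carbonyl C bonded to C and to N → amide (the N is not a separate amine).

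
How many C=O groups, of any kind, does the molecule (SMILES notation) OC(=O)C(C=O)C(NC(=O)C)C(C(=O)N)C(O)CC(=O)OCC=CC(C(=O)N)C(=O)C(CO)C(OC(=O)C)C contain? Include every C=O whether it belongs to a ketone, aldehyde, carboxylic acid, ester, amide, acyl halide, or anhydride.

8

HOOC: carboxylic acid, 1 C=O (running total 1).
CH(CHO): aldehyde, 1 C=O (running total 2).
CH(NHCOCH3): amide, 1 C=O (running total 3).
CH(CONH2): amide, 1 C=O (running total 4).
CH2COOCH2: ester, 1 C=O (running total 5).
CH(CONH2): amide, 1 C=O (running total 6).
CO: ketone, 1 C=O (running total 7).
CH(OCOCH3): ester, 1 C=O (running total 8).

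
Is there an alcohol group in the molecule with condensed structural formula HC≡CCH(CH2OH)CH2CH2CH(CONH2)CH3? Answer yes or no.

yes

C≡C triple bond → alkyne.
pendant –CH2OH on an sp³ backbone C → alcohol.
pendant –CONH2: carbonyl C bonded to C and N → amide.
The CH(CH2OH) segment supplies the alcohol: pendant –CH2OH on an sp³ backbone C → alcohol.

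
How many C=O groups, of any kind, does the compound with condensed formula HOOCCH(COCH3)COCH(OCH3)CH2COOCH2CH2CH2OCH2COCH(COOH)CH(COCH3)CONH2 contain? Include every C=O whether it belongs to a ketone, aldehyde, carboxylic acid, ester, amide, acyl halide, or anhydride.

8

HOOC: carboxylic acid, 1 C=O (running total 1).
CH(COCH3): ketone, 1 C=O (running total 2).
CO: ketone, 1 C=O (running total 3).
CH2COOCH2: ester, 1 C=O (running total 4).
CO: ketone, 1 C=O (running total 5).
CH(COOH): carboxylic acid, 1 C=O (running total 6).
CH(COCH3): ketone, 1 C=O (running total 7).
CONH2: amide, 1 C=O (running total 8).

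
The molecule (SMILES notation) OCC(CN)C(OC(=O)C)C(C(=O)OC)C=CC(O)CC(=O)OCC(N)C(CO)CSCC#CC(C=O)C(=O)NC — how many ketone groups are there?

HO– on an sp³ carbon → alcohol.
pendant –CH2NH2: N on sp³ C, no adjacent C=O → amine.
pendant –OC(=O)CH3: an acyloxy group → ester.
pendant –COOCH3: carbonyl C bonded to C and –OCH3 → ester.
C=C double bond → alkene.
–OH on an sp³ carbon → alcohol (secondary).
–C(=O)–O–C with C on the carbonyl side → ester.
–NH2 on an sp³ carbon with no adjacent C=O → amine.
pendant –CH2OH on an sp³ backbone C → alcohol.
C–S–C linkage → sulfide (thioether).
C≡C triple bond → alkyne.
pendant –CHO: carbonyl C bonded to C and H → aldehyde.
–C(=O)NHCH3: carbonyl C bonded to C and to N → amide (the N is not an amine).
No segment is a ketone: CH(OCOCH3) is ester, not ketone; CH(COOCH3) is ester, not ketone; CH2COOCH2 is ester, not ketone. → 0.

0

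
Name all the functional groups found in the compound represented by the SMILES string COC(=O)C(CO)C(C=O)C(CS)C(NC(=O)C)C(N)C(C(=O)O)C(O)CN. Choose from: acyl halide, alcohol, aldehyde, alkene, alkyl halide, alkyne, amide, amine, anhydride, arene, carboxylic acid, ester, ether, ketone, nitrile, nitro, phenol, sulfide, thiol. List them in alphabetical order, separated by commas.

alcohol, aldehyde, amide, amine, carboxylic acid, ester, thiol

Reading the structure from left to right:
  CH3OOC: CH3O–C(=O)–: carbonyl C bonded to C and to –OCH3 → ester (not ketone + ether).
  CH(CH2OH): pendant –CH2OH on an sp³ backbone C → alcohol.
  CH(CHO): pendant –CHO: carbonyl C bonded to C and H → aldehyde.
  CH(CH2SH): pendant –CH2SH → thiol.
  CH(NHCOCH3): pendant –NHC(=O)CH3: N bonded to a carbonyl → amide (not amine).
  CH(NH2): –NH2 on an sp³ carbon with no adjacent C=O → amine.
  CH(COOH): pendant –COOH: carbonyl C bonded to C and –OH → carboxylic acid.
  CH(OH): –OH on an sp³ carbon → alcohol (secondary).
  CH2NH2: –NH2 on an sp³ carbon with no adjacent C=O → amine.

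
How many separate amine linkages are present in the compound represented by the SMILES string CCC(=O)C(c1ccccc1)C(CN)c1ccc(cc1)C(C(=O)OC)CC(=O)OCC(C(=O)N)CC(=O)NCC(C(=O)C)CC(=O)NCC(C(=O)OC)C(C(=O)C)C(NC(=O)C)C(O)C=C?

1

–C(=O)– with carbon on both sides → ketone.
pendant –C6H5: benzene ring → arene.
pendant –CH2NH2: N on sp³ C, no adjacent C=O → amine.
para-disubstituted benzene ring → arene.
pendant –COOCH3: carbonyl C bonded to C and –OCH3 → ester.
–C(=O)–O–C with C on the carbonyl side → ester.
pendant –CONH2: carbonyl C bonded to C and N → amide.
–C(=O)–N– linkage → amide (the N is not an amine).
pendant –COCH3: carbonyl C bonded to two carbons → ketone.
–C(=O)–N– linkage → amide (the N is not an amine).
pendant –COOCH3: carbonyl C bonded to C and –OCH3 → ester.
pendant –COCH3: carbonyl C bonded to two carbons → ketone.
pendant –NHC(=O)CH3: N bonded to a carbonyl → amide (not amine).
–OH on an sp³ carbon → alcohol (secondary).
C=C double bond → alkene.
Amine appears at: CH(CH2NH2) → 1.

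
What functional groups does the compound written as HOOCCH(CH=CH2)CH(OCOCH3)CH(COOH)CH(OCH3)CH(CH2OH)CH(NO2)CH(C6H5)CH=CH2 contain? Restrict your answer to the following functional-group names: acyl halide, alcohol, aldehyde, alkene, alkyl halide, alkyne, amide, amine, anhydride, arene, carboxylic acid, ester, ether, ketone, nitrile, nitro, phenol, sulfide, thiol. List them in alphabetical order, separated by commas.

alcohol, alkene, arene, carboxylic acid, ester, ether, nitro

Reading the structure from left to right:
  HOOC: –COOH: carbonyl C bonded to –OH and C → carboxylic acid (the –OH is not a separate alcohol).
  CH(CH=CH2): pendant –CH=CH2: C=C double bond → alkene.
  CH(OCOCH3): pendant –OC(=O)CH3: an acyloxy group → ester.
  CH(COOH): pendant –COOH: carbonyl C bonded to C and –OH → carboxylic acid.
  CH(OCH3): pendant –OCH3: C–O–C with sp³ C, no adjacent C=O → ether.
  CH(CH2OH): pendant –CH2OH on an sp³ backbone C → alcohol.
  CH(NO2): –NO2 on an sp³ carbon → nitro (the N=O is not a carbonyl).
  CH(C6H5): pendant –C6H5: benzene ring → arene.
  CH=CH2: C=C double bond → alkene.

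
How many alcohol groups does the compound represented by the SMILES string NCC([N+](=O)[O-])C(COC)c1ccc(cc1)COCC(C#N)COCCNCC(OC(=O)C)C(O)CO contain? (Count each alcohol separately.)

–NH2 on an sp³ carbon with no adjacent C=O → amine.
–NO2 on an sp³ carbon → nitro (the N=O is not a carbonyl).
pendant –CH2OCH3: C–O–C linkage → ether.
para-disubstituted benzene ring → arene.
C–O–C with sp³ carbons on both sides and no adjacent C=O → ether.
pendant –C≡N: nitrile.
C–O–C with sp³ carbons on both sides and no adjacent C=O → ether.
C–N–C with sp³ carbons and no adjacent C=O → amine (secondary).
pendant –OC(=O)CH3: an acyloxy group → ester.
–OH on an sp³ carbon → alcohol (secondary).
–OH on an sp³ carbon → alcohol.
Alcohol appears at: CH(OH), CH2OH → 2.

2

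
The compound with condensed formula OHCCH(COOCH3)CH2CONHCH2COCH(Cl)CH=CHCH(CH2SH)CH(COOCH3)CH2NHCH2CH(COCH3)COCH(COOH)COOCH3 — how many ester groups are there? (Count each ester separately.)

3

Working along the chain:
  OHC: terminal –CHO: carbonyl C bonded to H and C → aldehyde.
  CH(COOCH3): pendant –COOCH3: carbonyl C bonded to C and –OCH3 → ester.
  CH2CONHCH2: –C(=O)–N– linkage → amide (the N is not an amine).
  CO: –C(=O)– with carbon on both sides → ketone.
  CH(Cl): halogen on an sp³ carbon → alkyl halide.
  CH=CH: C=C double bond → alkene.
  CH(CH2SH): pendant –CH2SH → thiol.
  CH(COOCH3): pendant –COOCH3: carbonyl C bonded to C and –OCH3 → ester.
  CH2NHCH2: C–N–C with sp³ carbons and no adjacent C=O → amine (secondary).
  CH(COCH3): pendant –COCH3: carbonyl C bonded to two carbons → ketone.
  CO: –C(=O)– with carbon on both sides → ketone.
  CH(COOH): pendant –COOH: carbonyl C bonded to C and –OH → carboxylic acid.
  COOCH3: –C(=O)OCH3: carbonyl C bonded to C and to –OCH3 → ester (not ketone + ether).
Ester appears at: CH(COOCH3), CH(COOCH3), COOCH3 → 3.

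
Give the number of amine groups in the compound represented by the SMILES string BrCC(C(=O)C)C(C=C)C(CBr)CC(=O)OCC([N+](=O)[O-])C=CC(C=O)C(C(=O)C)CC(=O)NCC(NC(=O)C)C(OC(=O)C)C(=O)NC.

0

Taking each segment in turn:
  BrCH2: halogen on an sp³ carbon → alkyl halide.
  CH(COCH3): pendant –COCH3: carbonyl C bonded to two carbons → ketone.
  CH(CH=CH2): pendant –CH=CH2: C=C double bond → alkene.
  CH(CH2Br): pendant –CH2X: halogen on sp³ carbon → alkyl halide.
  CH2COOCH2: –C(=O)–O–C with C on the carbonyl side → ester.
  CH(NO2): –NO2 on an sp³ carbon → nitro (the N=O is not a carbonyl).
  CH=CH: C=C double bond → alkene.
  CH(CHO): pendant –CHO: carbonyl C bonded to C and H → aldehyde.
  CH(COCH3): pendant –COCH3: carbonyl C bonded to two carbons → ketone.
  CH2CONHCH2: –C(=O)–N– linkage → amide (the N is not an amine).
  CH(NHCOCH3): pendant –NHC(=O)CH3: N bonded to a carbonyl → amide (not amine).
  CH(OCOCH3): pendant –OC(=O)CH3: an acyloxy group → ester.
  CONHCH3: –C(=O)NHCH3: carbonyl C bonded to C and to N → amide (the N is not an amine).
No segment is a amine: CH(NO2) is nitro, not amine; CH2CONHCH2 is amide, not amine; CH(NHCOCH3) is amide, not amine. → 0.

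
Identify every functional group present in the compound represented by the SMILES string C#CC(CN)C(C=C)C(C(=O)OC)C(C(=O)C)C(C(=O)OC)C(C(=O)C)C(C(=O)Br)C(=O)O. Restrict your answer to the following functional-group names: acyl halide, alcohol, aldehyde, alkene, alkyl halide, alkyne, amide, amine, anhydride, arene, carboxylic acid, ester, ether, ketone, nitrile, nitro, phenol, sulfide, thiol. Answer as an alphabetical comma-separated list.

acyl halide, alkene, alkyne, amine, carboxylic acid, ester, ketone

C≡C triple bond → alkyne.
pendant –CH2NH2: N on sp³ C, no adjacent C=O → amine.
pendant –CH=CH2: C=C double bond → alkene.
pendant –COOCH3: carbonyl C bonded to C and –OCH3 → ester.
pendant –COCH3: carbonyl C bonded to two carbons → ketone.
pendant –COOCH3: carbonyl C bonded to C and –OCH3 → ester.
pendant –COCH3: carbonyl C bonded to two carbons → ketone.
pendant –C(=O)X: carbonyl C bonded to C and halogen → acyl halide.
–COOH: carbonyl C bonded to –OH and C → carboxylic acid (the –OH is not a separate alcohol).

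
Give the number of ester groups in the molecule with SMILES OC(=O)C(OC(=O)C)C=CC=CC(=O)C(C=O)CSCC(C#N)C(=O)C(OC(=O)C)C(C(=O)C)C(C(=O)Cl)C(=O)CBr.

–COOH: carbonyl C bonded to –OH and C → carboxylic acid (the –OH is not a separate alcohol).
pendant –OC(=O)CH3: an acyloxy group → ester.
C=C double bond → alkene.
C=C double bond → alkene.
–C(=O)– with carbon on both sides → ketone.
pendant –CHO: carbonyl C bonded to C and H → aldehyde.
C–S–C linkage → sulfide (thioether).
pendant –C≡N: nitrile.
–C(=O)– with carbon on both sides → ketone.
pendant –OC(=O)CH3: an acyloxy group → ester.
pendant –COCH3: carbonyl C bonded to two carbons → ketone.
pendant –C(=O)X: carbonyl C bonded to C and halogen → acyl halide.
–C(=O)– with carbon on both sides → ketone.
halogen on an sp³ carbon → alkyl halide.
Ester appears at: CH(OCOCH3), CH(OCOCH3) → 2.

2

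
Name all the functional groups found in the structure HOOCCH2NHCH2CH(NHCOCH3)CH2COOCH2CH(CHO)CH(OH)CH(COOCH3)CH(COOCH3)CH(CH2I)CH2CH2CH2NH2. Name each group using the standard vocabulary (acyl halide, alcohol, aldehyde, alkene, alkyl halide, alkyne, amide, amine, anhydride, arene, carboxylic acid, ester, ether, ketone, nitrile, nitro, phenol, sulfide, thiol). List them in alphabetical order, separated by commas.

alcohol, aldehyde, alkyl halide, amide, amine, carboxylic acid, ester

–COOH: carbonyl C bonded to –OH and C → carboxylic acid (the –OH is not a separate alcohol).
C–N–C with sp³ carbons and no adjacent C=O → amine (secondary).
pendant –NHC(=O)CH3: N bonded to a carbonyl → amide (not amine).
–C(=O)–O–C with C on the carbonyl side → ester.
pendant –CHO: carbonyl C bonded to C and H → aldehyde.
–OH on an sp³ carbon → alcohol (secondary).
pendant –COOCH3: carbonyl C bonded to C and –OCH3 → ester.
pendant –COOCH3: carbonyl C bonded to C and –OCH3 → ester.
pendant –CH2X: halogen on sp³ carbon → alkyl halide.
–NH2 on an sp³ carbon with no adjacent C=O → amine.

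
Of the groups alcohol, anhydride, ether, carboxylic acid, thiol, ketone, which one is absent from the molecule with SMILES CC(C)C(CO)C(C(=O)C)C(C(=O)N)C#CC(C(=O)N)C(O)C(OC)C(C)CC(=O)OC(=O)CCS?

anhydride: present (CH2CO-O-COCH2 — two acyl groups sharing one oxygen, –C(=O)–O–C(=O)– → anhydride).
alcohol: present (CH(CH2OH) — pendant –CH2OH on an sp³ backbone C → alcohol).
ether: present (CH(OCH3) — pendant –OCH3: C–O–C with sp³ C, no adjacent C=O → ether).
thiol: present (CH2SH — –SH on an sp³ carbon → thiol).
ketone: present (CH(COCH3) — pendant –COCH3: carbonyl C bonded to two carbons → ketone).
carboxylic acid: absent. In CH(CONH2), the carbonyl is bonded to nitrogen, not to –OH; that is an amide.

carboxylic acid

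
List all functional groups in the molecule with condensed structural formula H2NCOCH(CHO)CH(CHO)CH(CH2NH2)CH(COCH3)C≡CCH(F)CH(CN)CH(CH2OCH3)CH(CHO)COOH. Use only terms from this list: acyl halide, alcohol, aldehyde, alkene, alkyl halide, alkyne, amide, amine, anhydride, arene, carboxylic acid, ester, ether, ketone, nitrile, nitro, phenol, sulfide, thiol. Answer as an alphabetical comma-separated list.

aldehyde, alkyl halide, alkyne, amide, amine, carboxylic acid, ether, ketone, nitrile

Working along the chain:
  H2NCO: –C(=O)NH2: carbonyl C bonded to C and to N → amide (the N is not a separate amine).
  CH(CHO): pendant –CHO: carbonyl C bonded to C and H → aldehyde.
  CH(CHO): pendant –CHO: carbonyl C bonded to C and H → aldehyde.
  CH(CH2NH2): pendant –CH2NH2: N on sp³ C, no adjacent C=O → amine.
  CH(COCH3): pendant –COCH3: carbonyl C bonded to two carbons → ketone.
  C≡C: C≡C triple bond → alkyne.
  CH(F): halogen on an sp³ carbon → alkyl halide.
  CH(CN): pendant –C≡N: nitrile.
  CH(CH2OCH3): pendant –CH2OCH3: C–O–C linkage → ether.
  CH(CHO): pendant –CHO: carbonyl C bonded to C and H → aldehyde.
  COOH: –COOH: carbonyl C bonded to –OH and C → carboxylic acid (the –OH is not a separate alcohol).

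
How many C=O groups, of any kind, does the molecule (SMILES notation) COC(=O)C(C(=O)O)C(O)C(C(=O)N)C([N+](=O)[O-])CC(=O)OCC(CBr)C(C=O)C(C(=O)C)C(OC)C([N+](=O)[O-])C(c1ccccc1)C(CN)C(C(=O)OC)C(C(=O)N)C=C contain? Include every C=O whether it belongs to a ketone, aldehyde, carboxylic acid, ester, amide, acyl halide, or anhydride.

CH3OOC: ester, 1 C=O (running total 1).
CH(COOH): carboxylic acid, 1 C=O (running total 2).
CH(CONH2): amide, 1 C=O (running total 3).
CH2COOCH2: ester, 1 C=O (running total 4).
CH(CHO): aldehyde, 1 C=O (running total 5).
CH(COCH3): ketone, 1 C=O (running total 6).
CH(COOCH3): ester, 1 C=O (running total 7).
CH(CONH2): amide, 1 C=O (running total 8).

8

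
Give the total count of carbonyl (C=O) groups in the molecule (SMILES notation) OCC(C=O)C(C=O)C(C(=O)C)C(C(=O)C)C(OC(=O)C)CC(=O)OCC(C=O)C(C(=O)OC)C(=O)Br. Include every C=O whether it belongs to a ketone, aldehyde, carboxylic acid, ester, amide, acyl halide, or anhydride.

CH(CHO): aldehyde, 1 C=O (running total 1).
CH(CHO): aldehyde, 1 C=O (running total 2).
CH(COCH3): ketone, 1 C=O (running total 3).
CH(COCH3): ketone, 1 C=O (running total 4).
CH(OCOCH3): ester, 1 C=O (running total 5).
CH2COOCH2: ester, 1 C=O (running total 6).
CH(CHO): aldehyde, 1 C=O (running total 7).
CH(COOCH3): ester, 1 C=O (running total 8).
COBr: acyl halide, 1 C=O (running total 9).

9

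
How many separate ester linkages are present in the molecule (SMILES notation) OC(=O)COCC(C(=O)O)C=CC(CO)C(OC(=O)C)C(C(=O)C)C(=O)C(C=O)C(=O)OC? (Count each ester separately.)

Taking each segment in turn:
  HOOC: –COOH: carbonyl C bonded to –OH and C → carboxylic acid (the –OH is not a separate alcohol).
  CH2OCH2: C–O–C with sp³ carbons on both sides and no adjacent C=O → ether.
  CH(COOH): pendant –COOH: carbonyl C bonded to C and –OH → carboxylic acid.
  CH=CH: C=C double bond → alkene.
  CH(CH2OH): pendant –CH2OH on an sp³ backbone C → alcohol.
  CH(OCOCH3): pendant –OC(=O)CH3: an acyloxy group → ester.
  CH(COCH3): pendant –COCH3: carbonyl C bonded to two carbons → ketone.
  CO: –C(=O)– with carbon on both sides → ketone.
  CH(CHO): pendant –CHO: carbonyl C bonded to C and H → aldehyde.
  COOCH3: –C(=O)OCH3: carbonyl C bonded to C and to –OCH3 → ester (not ketone + ether).
Ester appears at: CH(OCOCH3), COOCH3 → 2.

2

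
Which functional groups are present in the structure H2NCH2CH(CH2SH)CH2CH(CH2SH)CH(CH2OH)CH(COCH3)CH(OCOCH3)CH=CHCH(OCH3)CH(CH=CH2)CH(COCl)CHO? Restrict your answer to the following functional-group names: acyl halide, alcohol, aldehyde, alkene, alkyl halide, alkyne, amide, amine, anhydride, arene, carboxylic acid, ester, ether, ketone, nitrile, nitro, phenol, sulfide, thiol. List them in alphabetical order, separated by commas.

acyl halide, alcohol, aldehyde, alkene, amine, ester, ether, ketone, thiol

Working along the chain:
  H2NCH2: –NH2 on an sp³ carbon with no adjacent C=O → amine.
  CH(CH2SH): pendant –CH2SH → thiol.
  CH(CH2SH): pendant –CH2SH → thiol.
  CH(CH2OH): pendant –CH2OH on an sp³ backbone C → alcohol.
  CH(COCH3): pendant –COCH3: carbonyl C bonded to two carbons → ketone.
  CH(OCOCH3): pendant –OC(=O)CH3: an acyloxy group → ester.
  CH=CH: C=C double bond → alkene.
  CH(OCH3): pendant –OCH3: C–O–C with sp³ C, no adjacent C=O → ether.
  CH(CH=CH2): pendant –CH=CH2: C=C double bond → alkene.
  CH(COCl): pendant –C(=O)X: carbonyl C bonded to C and halogen → acyl halide.
  CHO: terminal –CHO: carbonyl C bonded to H and C → aldehyde.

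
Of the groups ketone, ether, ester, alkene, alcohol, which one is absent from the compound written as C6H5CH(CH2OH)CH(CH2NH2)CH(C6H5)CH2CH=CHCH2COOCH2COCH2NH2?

ketone: present (CO — –C(=O)– with carbon on both sides → ketone).
alcohol: present (CH(CH2OH) — pendant –CH2OH on an sp³ backbone C → alcohol).
alkene: present (CH=CH — C=C double bond → alkene).
ester: present (CH2COOCH2 — –C(=O)–O–C with C on the carbonyl side → ester).
ether: absent. In CH2COOCH2, the C–O–C oxygen is adjacent to a C=O, so it belongs to an ester, not an ether.

ether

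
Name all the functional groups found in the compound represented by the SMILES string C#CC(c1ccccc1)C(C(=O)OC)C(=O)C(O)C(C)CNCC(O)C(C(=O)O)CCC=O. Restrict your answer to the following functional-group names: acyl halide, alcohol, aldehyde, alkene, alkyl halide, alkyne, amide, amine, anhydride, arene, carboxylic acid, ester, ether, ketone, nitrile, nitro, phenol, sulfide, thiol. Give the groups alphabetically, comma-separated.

Reading the structure from left to right:
  HC≡C: C≡C triple bond → alkyne.
  CH(C6H5): pendant –C6H5: benzene ring → arene.
  CH(COOCH3): pendant –COOCH3: carbonyl C bonded to C and –OCH3 → ester.
  CO: –C(=O)– with carbon on both sides → ketone.
  CH(OH): –OH on an sp³ carbon → alcohol (secondary).
  CH2NHCH2: C–N–C with sp³ carbons and no adjacent C=O → amine (secondary).
  CH(OH): –OH on an sp³ carbon → alcohol (secondary).
  CH(COOH): pendant –COOH: carbonyl C bonded to C and –OH → carboxylic acid.
  CHO: terminal –CHO: carbonyl C bonded to H and C → aldehyde.

alcohol, aldehyde, alkyne, amine, arene, carboxylic acid, ester, ketone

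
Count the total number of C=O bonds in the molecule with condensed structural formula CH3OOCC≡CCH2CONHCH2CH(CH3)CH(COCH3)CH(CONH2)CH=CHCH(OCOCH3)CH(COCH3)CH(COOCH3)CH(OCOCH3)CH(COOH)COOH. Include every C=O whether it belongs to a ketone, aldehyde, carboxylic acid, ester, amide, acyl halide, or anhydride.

10

CH3OOC: ester, 1 C=O (running total 1).
CH2CONHCH2: amide, 1 C=O (running total 2).
CH(COCH3): ketone, 1 C=O (running total 3).
CH(CONH2): amide, 1 C=O (running total 4).
CH(OCOCH3): ester, 1 C=O (running total 5).
CH(COCH3): ketone, 1 C=O (running total 6).
CH(COOCH3): ester, 1 C=O (running total 7).
CH(OCOCH3): ester, 1 C=O (running total 8).
CH(COOH): carboxylic acid, 1 C=O (running total 9).
COOH: carboxylic acid, 1 C=O (running total 10).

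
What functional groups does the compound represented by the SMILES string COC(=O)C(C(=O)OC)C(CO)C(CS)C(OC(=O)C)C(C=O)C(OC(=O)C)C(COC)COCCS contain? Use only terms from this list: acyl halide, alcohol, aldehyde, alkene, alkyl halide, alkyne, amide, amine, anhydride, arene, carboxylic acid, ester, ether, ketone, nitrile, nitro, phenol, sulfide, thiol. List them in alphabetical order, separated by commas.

Working along the chain:
  CH3OOC: CH3O–C(=O)–: carbonyl C bonded to C and to –OCH3 → ester (not ketone + ether).
  CH(COOCH3): pendant –COOCH3: carbonyl C bonded to C and –OCH3 → ester.
  CH(CH2OH): pendant –CH2OH on an sp³ backbone C → alcohol.
  CH(CH2SH): pendant –CH2SH → thiol.
  CH(OCOCH3): pendant –OC(=O)CH3: an acyloxy group → ester.
  CH(CHO): pendant –CHO: carbonyl C bonded to C and H → aldehyde.
  CH(OCOCH3): pendant –OC(=O)CH3: an acyloxy group → ester.
  CH(CH2OCH3): pendant –CH2OCH3: C–O–C linkage → ether.
  CH2OCH2: C–O–C with sp³ carbons on both sides and no adjacent C=O → ether.
  CH2SH: –SH on an sp³ carbon → thiol.

alcohol, aldehyde, ester, ether, thiol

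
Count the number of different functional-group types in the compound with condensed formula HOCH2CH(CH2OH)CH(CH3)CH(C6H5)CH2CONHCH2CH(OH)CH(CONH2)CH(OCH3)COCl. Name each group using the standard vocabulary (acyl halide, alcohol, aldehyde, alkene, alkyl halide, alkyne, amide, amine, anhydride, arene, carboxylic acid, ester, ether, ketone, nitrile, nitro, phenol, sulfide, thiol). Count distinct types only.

HO– on an sp³ carbon → alcohol.
pendant –CH2OH on an sp³ backbone C → alcohol.
pendant –C6H5: benzene ring → arene.
–C(=O)–N– linkage → amide (the N is not an amine).
–OH on an sp³ carbon → alcohol (secondary).
pendant –CONH2: carbonyl C bonded to C and N → amide.
pendant –OCH3: C–O–C with sp³ C, no adjacent C=O → ether.
–C(=O)Cl: carbonyl C bonded to C and to a halogen → acyl halide (not alkyl halide).
Distinct types present: acyl halide, alcohol, amide, arene, ether.

5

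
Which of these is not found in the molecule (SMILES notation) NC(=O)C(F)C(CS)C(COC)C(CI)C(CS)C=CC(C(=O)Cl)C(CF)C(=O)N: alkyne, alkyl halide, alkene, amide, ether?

alkene: present (CH=CH — C=C double bond → alkene).
amide: present (H2NCO — –C(=O)NH2: carbonyl C bonded to C and to N → amide (the N is not a separate amine)).
ether: present (CH(CH2OCH3) — pendant –CH2OCH3: C–O–C linkage → ether).
alkyl halide: present (CH(F) — halogen on an sp³ carbon → alkyl halide).
alkyne: no segment matches this pattern.

alkyne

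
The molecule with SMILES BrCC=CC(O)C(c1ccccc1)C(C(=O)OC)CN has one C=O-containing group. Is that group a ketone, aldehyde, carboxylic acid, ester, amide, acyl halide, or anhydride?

ester

The carbonyl is in the CH(COOCH3) segment: pendant –COOCH3: carbonyl C bonded to C and –OCH3 → ester.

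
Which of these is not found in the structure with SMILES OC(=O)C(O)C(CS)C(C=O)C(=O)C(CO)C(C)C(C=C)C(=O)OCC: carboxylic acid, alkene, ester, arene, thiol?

arene

thiol: present (CH(CH2SH) — pendant –CH2SH → thiol).
alkene: present (CH(CH=CH2) — pendant –CH=CH2: C=C double bond → alkene).
ester: present (COOCH2CH3 — –C(=O)OCH2CH3: carbonyl C bonded to C and to –OEt → ester).
carboxylic acid: present (HOOC — –COOH: carbonyl C bonded to –OH and C → carboxylic acid (the –OH is not a separate alcohol)).
arene: no segment matches this pattern.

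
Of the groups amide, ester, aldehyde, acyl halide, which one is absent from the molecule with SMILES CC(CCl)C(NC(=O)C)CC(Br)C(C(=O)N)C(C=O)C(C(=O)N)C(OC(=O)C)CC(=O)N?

acyl halide

amide: present (CH(NHCOCH3) — pendant –NHC(=O)CH3: N bonded to a carbonyl → amide (not amine)).
aldehyde: present (CH(CHO) — pendant –CHO: carbonyl C bonded to C and H → aldehyde).
ester: present (CH(OCOCH3) — pendant –OC(=O)CH3: an acyloxy group → ester).
acyl halide: no segment matches this pattern.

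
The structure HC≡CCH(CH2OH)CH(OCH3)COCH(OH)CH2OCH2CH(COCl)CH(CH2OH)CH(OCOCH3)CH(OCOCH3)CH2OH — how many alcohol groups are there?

C≡C triple bond → alkyne.
pendant –CH2OH on an sp³ backbone C → alcohol.
pendant –OCH3: C–O–C with sp³ C, no adjacent C=O → ether.
–C(=O)– with carbon on both sides → ketone.
–OH on an sp³ carbon → alcohol (secondary).
C–O–C with sp³ carbons on both sides and no adjacent C=O → ether.
pendant –C(=O)X: carbonyl C bonded to C and halogen → acyl halide.
pendant –CH2OH on an sp³ backbone C → alcohol.
pendant –OC(=O)CH3: an acyloxy group → ester.
pendant –OC(=O)CH3: an acyloxy group → ester.
–OH on an sp³ carbon → alcohol.
Alcohol appears at: CH(CH2OH), CH(OH), CH(CH2OH), CH2OH → 4.

4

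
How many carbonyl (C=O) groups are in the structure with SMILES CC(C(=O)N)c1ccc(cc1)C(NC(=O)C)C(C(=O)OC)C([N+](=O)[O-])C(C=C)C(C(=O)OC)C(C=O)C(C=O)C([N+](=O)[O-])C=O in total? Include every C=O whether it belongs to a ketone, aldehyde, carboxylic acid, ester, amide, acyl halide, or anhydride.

CH(CONH2): amide, 1 C=O (running total 1).
CH(NHCOCH3): amide, 1 C=O (running total 2).
CH(COOCH3): ester, 1 C=O (running total 3).
CH(COOCH3): ester, 1 C=O (running total 4).
CH(CHO): aldehyde, 1 C=O (running total 5).
CH(CHO): aldehyde, 1 C=O (running total 6).
CHO: aldehyde, 1 C=O (running total 7).

7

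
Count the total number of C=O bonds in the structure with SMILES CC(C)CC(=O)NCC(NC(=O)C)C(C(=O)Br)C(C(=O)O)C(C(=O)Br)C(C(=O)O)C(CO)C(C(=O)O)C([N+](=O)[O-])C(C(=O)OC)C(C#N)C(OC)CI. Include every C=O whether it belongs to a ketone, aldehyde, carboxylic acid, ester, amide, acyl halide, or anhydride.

8

CH2CONHCH2: amide, 1 C=O (running total 1).
CH(NHCOCH3): amide, 1 C=O (running total 2).
CH(COBr): acyl halide, 1 C=O (running total 3).
CH(COOH): carboxylic acid, 1 C=O (running total 4).
CH(COBr): acyl halide, 1 C=O (running total 5).
CH(COOH): carboxylic acid, 1 C=O (running total 6).
CH(COOH): carboxylic acid, 1 C=O (running total 7).
CH(COOCH3): ester, 1 C=O (running total 8).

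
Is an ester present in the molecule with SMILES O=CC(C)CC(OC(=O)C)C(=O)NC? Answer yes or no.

yes

terminal –CHO: carbonyl C bonded to H and C → aldehyde.
pendant –OC(=O)CH3: an acyloxy group → ester.
–C(=O)NHCH3: carbonyl C bonded to C and to N → amide (the N is not an amine).
The CH(OCOCH3) segment supplies the ester: pendant –OC(=O)CH3: an acyloxy group → ester.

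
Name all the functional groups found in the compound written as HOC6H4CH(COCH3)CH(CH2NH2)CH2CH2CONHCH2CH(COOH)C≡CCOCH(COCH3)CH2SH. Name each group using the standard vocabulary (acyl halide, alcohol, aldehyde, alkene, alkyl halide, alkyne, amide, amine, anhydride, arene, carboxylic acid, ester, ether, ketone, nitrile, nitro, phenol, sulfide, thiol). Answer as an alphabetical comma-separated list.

Reading the structure from left to right:
  HOC6H4: –OH attached directly to an aromatic ring → phenol (not alcohol); the ring itself is an arene.
  CH(COCH3): pendant –COCH3: carbonyl C bonded to two carbons → ketone.
  CH(CH2NH2): pendant –CH2NH2: N on sp³ C, no adjacent C=O → amine.
  CH2CONHCH2: –C(=O)–N– linkage → amide (the N is not an amine).
  CH(COOH): pendant –COOH: carbonyl C bonded to C and –OH → carboxylic acid.
  C≡C: C≡C triple bond → alkyne.
  CO: –C(=O)– with carbon on both sides → ketone.
  CH(COCH3): pendant –COCH3: carbonyl C bonded to two carbons → ketone.
  CH2SH: –SH on an sp³ carbon → thiol.

alkyne, amide, amine, arene, carboxylic acid, ketone, phenol, thiol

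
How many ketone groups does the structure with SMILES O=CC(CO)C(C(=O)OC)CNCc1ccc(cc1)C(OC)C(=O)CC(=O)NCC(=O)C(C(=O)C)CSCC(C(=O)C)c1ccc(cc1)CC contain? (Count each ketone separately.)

4

terminal –CHO: carbonyl C bonded to H and C → aldehyde.
pendant –CH2OH on an sp³ backbone C → alcohol.
pendant –COOCH3: carbonyl C bonded to C and –OCH3 → ester.
C–N–C with sp³ carbons and no adjacent C=O → amine (secondary).
para-disubstituted benzene ring → arene.
pendant –OCH3: C–O–C with sp³ C, no adjacent C=O → ether.
–C(=O)– with carbon on both sides → ketone.
–C(=O)–N– linkage → amide (the N is not an amine).
–C(=O)– with carbon on both sides → ketone.
pendant –COCH3: carbonyl C bonded to two carbons → ketone.
C–S–C linkage → sulfide (thioether).
pendant –COCH3: carbonyl C bonded to two carbons → ketone.
para-disubstituted benzene ring → arene.
Ketone appears at: CO, CO, CH(COCH3), CH(COCH3) → 4.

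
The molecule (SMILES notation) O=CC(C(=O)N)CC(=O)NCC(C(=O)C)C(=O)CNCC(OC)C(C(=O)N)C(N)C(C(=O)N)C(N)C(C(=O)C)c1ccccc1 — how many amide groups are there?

4

terminal –CHO: carbonyl C bonded to H and C → aldehyde.
pendant –CONH2: carbonyl C bonded to C and N → amide.
–C(=O)–N– linkage → amide (the N is not an amine).
pendant –COCH3: carbonyl C bonded to two carbons → ketone.
–C(=O)– with carbon on both sides → ketone.
C–N–C with sp³ carbons and no adjacent C=O → amine (secondary).
pendant –OCH3: C–O–C with sp³ C, no adjacent C=O → ether.
pendant –CONH2: carbonyl C bonded to C and N → amide.
–NH2 on an sp³ carbon with no adjacent C=O → amine.
pendant –CONH2: carbonyl C bonded to C and N → amide.
–NH2 on an sp³ carbon with no adjacent C=O → amine.
pendant –COCH3: carbonyl C bonded to two carbons → ketone.
–C6H5 phenyl ring → arene.
Amide appears at: CH(CONH2), CH2CONHCH2, CH(CONH2), CH(CONH2) → 4.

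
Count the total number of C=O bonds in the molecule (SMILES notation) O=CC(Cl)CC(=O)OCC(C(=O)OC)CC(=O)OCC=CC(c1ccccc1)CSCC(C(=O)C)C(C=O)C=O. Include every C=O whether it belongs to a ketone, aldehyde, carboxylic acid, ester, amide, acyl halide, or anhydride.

7

OHC: aldehyde, 1 C=O (running total 1).
CH2COOCH2: ester, 1 C=O (running total 2).
CH(COOCH3): ester, 1 C=O (running total 3).
CH2COOCH2: ester, 1 C=O (running total 4).
CH(COCH3): ketone, 1 C=O (running total 5).
CH(CHO): aldehyde, 1 C=O (running total 6).
CHO: aldehyde, 1 C=O (running total 7).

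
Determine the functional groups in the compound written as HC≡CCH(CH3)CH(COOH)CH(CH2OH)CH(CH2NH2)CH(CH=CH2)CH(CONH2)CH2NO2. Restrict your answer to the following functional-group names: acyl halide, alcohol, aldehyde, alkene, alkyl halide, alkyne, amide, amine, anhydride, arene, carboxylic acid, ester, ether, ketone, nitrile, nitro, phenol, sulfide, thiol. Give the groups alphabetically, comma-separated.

alcohol, alkene, alkyne, amide, amine, carboxylic acid, nitro

C≡C triple bond → alkyne.
pendant –COOH: carbonyl C bonded to C and –OH → carboxylic acid.
pendant –CH2OH on an sp³ backbone C → alcohol.
pendant –CH2NH2: N on sp³ C, no adjacent C=O → amine.
pendant –CH=CH2: C=C double bond → alkene.
pendant –CONH2: carbonyl C bonded to C and N → amide.
–NO2 on carbon → nitro group.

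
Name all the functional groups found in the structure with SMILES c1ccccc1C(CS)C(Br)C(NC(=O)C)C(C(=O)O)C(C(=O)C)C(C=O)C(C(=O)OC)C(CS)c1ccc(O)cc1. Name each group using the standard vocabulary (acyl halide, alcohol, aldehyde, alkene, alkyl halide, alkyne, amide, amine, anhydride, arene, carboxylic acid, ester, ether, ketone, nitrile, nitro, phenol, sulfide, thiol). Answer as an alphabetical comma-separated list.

Working along the chain:
  C6H5: C6H5– phenyl ring → arene.
  CH(CH2SH): pendant –CH2SH → thiol.
  CH(Br): halogen on an sp³ carbon → alkyl halide.
  CH(NHCOCH3): pendant –NHC(=O)CH3: N bonded to a carbonyl → amide (not amine).
  CH(COOH): pendant –COOH: carbonyl C bonded to C and –OH → carboxylic acid.
  CH(COCH3): pendant –COCH3: carbonyl C bonded to two carbons → ketone.
  CH(CHO): pendant –CHO: carbonyl C bonded to C and H → aldehyde.
  CH(COOCH3): pendant –COOCH3: carbonyl C bonded to C and –OCH3 → ester.
  CH(CH2SH): pendant –CH2SH → thiol.
  C6H4OH: –OH attached directly to an aromatic ring → phenol (not alcohol); the ring itself is an arene.

aldehyde, alkyl halide, amide, arene, carboxylic acid, ester, ketone, phenol, thiol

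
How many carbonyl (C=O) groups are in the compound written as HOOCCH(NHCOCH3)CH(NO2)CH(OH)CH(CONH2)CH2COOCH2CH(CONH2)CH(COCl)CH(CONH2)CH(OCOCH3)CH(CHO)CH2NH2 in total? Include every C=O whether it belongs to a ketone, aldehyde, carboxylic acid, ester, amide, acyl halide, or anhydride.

HOOC: carboxylic acid, 1 C=O (running total 1).
CH(NHCOCH3): amide, 1 C=O (running total 2).
CH(CONH2): amide, 1 C=O (running total 3).
CH2COOCH2: ester, 1 C=O (running total 4).
CH(CONH2): amide, 1 C=O (running total 5).
CH(COCl): acyl halide, 1 C=O (running total 6).
CH(CONH2): amide, 1 C=O (running total 7).
CH(OCOCH3): ester, 1 C=O (running total 8).
CH(CHO): aldehyde, 1 C=O (running total 9).

9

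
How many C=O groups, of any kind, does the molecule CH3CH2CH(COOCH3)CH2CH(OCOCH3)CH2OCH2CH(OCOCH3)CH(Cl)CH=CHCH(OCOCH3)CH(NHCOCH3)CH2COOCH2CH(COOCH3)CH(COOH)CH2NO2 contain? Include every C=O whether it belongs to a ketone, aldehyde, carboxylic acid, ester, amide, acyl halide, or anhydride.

CH(COOCH3): ester, 1 C=O (running total 1).
CH(OCOCH3): ester, 1 C=O (running total 2).
CH(OCOCH3): ester, 1 C=O (running total 3).
CH(OCOCH3): ester, 1 C=O (running total 4).
CH(NHCOCH3): amide, 1 C=O (running total 5).
CH2COOCH2: ester, 1 C=O (running total 6).
CH(COOCH3): ester, 1 C=O (running total 7).
CH(COOH): carboxylic acid, 1 C=O (running total 8).

8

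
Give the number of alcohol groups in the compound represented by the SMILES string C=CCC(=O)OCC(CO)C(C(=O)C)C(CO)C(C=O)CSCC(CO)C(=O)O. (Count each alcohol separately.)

3

Reading the structure from left to right:
  CH2=CH: C=C double bond → alkene.
  CH2COOCH2: –C(=O)–O–C with C on the carbonyl side → ester.
  CH(CH2OH): pendant –CH2OH on an sp³ backbone C → alcohol.
  CH(COCH3): pendant –COCH3: carbonyl C bonded to two carbons → ketone.
  CH(CH2OH): pendant –CH2OH on an sp³ backbone C → alcohol.
  CH(CHO): pendant –CHO: carbonyl C bonded to C and H → aldehyde.
  CH2SCH2: C–S–C linkage → sulfide (thioether).
  CH(CH2OH): pendant –CH2OH on an sp³ backbone C → alcohol.
  COOH: –COOH: carbonyl C bonded to –OH and C → carboxylic acid (the –OH is not a separate alcohol).
Alcohol appears at: CH(CH2OH), CH(CH2OH), CH(CH2OH) → 3.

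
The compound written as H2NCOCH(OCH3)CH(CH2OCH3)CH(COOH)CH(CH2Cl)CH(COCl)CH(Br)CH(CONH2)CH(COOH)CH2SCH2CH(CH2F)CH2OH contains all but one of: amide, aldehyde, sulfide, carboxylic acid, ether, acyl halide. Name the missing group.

aldehyde

acyl halide: present (CH(COCl) — pendant –C(=O)X: carbonyl C bonded to C and halogen → acyl halide).
carboxylic acid: present (CH(COOH) — pendant –COOH: carbonyl C bonded to C and –OH → carboxylic acid).
ether: present (CH(OCH3) — pendant –OCH3: C–O–C with sp³ C, no adjacent C=O → ether).
sulfide: present (CH2SCH2 — C–S–C linkage → sulfide (thioether)).
amide: present (H2NCO — –C(=O)NH2: carbonyl C bonded to C and to N → amide (the N is not a separate amine)).
aldehyde: absent. In CH(COOH), the carbonyl carbon bears –OH, not –H, so it is a carboxylic acid.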